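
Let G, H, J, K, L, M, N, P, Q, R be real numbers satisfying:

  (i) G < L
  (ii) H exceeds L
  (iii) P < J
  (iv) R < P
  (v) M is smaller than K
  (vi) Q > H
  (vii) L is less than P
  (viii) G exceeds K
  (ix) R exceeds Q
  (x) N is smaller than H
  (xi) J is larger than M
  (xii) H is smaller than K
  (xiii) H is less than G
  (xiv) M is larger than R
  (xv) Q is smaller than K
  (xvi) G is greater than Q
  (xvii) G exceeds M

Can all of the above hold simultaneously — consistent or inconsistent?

inconsistent

Chaining the given relations yields H < Q < R < M < K < G < L, so H < L. But one relation states L < H. These cannot both hold.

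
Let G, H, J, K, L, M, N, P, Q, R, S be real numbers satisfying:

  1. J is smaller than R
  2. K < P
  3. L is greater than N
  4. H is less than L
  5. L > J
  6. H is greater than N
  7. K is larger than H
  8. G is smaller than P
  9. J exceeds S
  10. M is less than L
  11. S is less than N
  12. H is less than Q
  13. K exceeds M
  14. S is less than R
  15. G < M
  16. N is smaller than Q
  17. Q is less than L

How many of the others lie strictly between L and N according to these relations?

Chaining upward from N reaches: H, Q, K, P.
Chaining downward from L reaches: S, H, Q, G, M, J.
Strictly between N and L are those in both lists: H, Q — 2 elements.

2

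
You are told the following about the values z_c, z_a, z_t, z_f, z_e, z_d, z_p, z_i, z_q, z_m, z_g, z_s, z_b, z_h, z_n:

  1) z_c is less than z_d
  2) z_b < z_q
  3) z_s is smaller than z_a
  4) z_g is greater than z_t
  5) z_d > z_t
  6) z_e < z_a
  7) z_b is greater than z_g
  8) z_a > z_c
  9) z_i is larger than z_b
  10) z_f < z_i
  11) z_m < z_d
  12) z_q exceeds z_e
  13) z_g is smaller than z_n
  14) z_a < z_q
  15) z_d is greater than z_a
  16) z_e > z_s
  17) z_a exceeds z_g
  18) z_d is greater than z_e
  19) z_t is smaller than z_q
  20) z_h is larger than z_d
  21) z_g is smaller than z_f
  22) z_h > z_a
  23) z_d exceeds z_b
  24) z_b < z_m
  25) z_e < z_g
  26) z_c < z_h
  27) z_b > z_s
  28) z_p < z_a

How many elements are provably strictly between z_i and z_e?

3

Chaining upward from z_e reaches: z_g, z_f, z_a, z_b, z_m, z_d, z_n, z_q, z_h.
Chaining downward from z_i reaches: z_s, z_t, z_g, z_f, z_b.
Strictly between z_e and z_i are those in both lists: z_g, z_f, z_b — 3 elements.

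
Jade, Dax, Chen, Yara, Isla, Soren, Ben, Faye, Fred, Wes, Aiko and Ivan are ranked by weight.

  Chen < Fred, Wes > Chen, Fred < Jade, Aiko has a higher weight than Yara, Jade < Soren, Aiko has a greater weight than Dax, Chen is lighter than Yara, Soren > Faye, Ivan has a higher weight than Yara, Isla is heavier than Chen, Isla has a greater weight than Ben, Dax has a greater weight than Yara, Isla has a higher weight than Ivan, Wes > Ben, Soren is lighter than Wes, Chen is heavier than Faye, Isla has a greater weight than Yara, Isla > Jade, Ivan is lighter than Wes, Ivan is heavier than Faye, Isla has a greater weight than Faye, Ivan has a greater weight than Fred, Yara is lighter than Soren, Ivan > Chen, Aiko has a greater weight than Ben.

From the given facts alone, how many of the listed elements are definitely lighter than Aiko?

5

The elements the relations force below Aiko are Faye, Chen, Yara, Dax, Ben — no chain reaches any other.
That is 5.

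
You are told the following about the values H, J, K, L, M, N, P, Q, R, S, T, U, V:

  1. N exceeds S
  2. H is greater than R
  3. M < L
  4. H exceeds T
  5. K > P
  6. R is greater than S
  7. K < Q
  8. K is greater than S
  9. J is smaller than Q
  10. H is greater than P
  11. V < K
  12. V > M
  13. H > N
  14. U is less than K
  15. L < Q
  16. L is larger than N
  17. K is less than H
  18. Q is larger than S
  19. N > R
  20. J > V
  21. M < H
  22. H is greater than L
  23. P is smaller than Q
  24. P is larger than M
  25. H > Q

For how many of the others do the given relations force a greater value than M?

7

The elements the relations force above M are P, V, K, L, J, Q, H — no chain reaches any other.
That is 7.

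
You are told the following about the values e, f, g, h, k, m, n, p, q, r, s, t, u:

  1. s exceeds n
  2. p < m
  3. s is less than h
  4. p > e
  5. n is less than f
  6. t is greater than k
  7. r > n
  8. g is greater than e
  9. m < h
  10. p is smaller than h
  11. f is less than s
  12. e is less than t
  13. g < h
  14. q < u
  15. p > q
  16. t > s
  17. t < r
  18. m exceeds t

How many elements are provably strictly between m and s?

1

Chaining upward from s reaches: t, r, h.
Chaining downward from m reaches: e, n, f, k, q, p, t.
Strictly between s and m are those in both lists: t — 1 element.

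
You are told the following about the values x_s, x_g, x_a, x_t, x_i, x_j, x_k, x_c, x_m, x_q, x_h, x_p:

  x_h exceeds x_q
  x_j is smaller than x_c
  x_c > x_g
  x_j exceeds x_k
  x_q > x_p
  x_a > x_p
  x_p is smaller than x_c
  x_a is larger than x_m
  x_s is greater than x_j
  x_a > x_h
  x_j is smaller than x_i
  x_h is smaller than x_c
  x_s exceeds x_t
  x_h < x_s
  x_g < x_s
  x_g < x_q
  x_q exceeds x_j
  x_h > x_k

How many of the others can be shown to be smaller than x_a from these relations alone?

The elements the relations force below x_a are x_p, x_g, x_k, x_j, x_m, x_q, x_h — no chain reaches any other.
That is 7.

7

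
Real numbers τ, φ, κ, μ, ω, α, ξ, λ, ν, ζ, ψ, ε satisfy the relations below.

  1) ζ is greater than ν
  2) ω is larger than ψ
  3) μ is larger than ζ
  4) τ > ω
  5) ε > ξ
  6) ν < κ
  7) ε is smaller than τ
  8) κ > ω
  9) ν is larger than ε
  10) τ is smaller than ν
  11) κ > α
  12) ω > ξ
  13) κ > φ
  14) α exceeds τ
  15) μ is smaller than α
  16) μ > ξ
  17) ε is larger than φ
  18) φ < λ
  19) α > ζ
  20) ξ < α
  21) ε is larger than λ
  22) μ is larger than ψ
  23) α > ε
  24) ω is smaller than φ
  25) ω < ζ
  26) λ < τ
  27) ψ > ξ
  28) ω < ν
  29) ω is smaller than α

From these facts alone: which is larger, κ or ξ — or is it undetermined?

κ

Following the relations from ξ: ξ < ψ < ω < φ < λ < ε < τ < ν < ζ < μ < α < κ.
So κ is larger.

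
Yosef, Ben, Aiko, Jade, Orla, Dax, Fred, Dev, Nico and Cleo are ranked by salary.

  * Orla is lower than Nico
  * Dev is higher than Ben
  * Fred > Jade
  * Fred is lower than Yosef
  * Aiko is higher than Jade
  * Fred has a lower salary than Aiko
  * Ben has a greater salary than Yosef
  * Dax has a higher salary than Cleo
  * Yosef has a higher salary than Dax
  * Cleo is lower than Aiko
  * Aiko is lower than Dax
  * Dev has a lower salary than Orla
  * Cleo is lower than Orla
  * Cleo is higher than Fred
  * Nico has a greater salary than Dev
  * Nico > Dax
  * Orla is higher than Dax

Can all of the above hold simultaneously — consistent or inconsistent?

consistent

Every relation is compatible with Jade < Fred < Cleo < Aiko < Dax < Yosef < Ben < Dev < Orla < Nico; the set is consistent.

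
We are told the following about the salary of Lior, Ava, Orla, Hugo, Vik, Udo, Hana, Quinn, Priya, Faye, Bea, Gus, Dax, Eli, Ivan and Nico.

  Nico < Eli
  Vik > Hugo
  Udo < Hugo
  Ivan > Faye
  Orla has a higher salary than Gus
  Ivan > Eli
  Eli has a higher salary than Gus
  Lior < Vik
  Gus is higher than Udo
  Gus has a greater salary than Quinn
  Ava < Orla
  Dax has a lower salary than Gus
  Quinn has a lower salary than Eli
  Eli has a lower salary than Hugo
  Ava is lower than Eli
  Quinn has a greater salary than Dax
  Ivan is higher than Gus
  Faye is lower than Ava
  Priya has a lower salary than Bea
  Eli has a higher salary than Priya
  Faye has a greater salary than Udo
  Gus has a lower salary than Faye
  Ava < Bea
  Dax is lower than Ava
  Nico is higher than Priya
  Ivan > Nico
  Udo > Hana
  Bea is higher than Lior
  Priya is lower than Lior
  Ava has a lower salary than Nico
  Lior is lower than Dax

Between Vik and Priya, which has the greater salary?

Priya < Lior < Dax < Quinn < Gus < Faye < Ava < Nico < Eli < Hugo < Vik, by transitivity through Lior, Dax, Quinn, Gus, Faye, Ava, Nico, Eli, Hugo.
So Priya < Vik; Vik is the higher of the two.

Vik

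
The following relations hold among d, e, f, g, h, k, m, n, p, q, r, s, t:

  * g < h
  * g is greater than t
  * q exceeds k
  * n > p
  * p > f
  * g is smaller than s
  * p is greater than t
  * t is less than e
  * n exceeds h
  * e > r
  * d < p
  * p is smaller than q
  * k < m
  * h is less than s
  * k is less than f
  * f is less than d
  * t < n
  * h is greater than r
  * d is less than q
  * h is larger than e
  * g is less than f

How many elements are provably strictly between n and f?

2

Chaining upward from f reaches: d, p, q.
Chaining downward from n reaches: t, g, k, r, e, d, h, p.
Strictly between f and n are those in both lists: d, p — 2 elements.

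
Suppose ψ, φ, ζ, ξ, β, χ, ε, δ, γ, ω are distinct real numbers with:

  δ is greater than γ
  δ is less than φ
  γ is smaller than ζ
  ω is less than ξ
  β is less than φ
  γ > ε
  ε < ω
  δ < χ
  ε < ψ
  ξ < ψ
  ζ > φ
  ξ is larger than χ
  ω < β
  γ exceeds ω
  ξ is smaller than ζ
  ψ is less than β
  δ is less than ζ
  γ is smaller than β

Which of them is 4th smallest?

The consecutive relations fix a unique order: ε < ω < γ < δ < χ < ξ < ψ < β < φ < ζ.
The 4th smallest is δ.

δ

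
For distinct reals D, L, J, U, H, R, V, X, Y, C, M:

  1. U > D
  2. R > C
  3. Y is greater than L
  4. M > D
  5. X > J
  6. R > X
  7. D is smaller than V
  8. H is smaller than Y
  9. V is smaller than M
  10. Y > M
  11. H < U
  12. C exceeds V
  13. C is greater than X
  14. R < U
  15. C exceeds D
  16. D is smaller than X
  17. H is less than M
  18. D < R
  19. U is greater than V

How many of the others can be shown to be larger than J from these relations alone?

From J the given relations immediately reach X.
From those, C, R — 3 in total.
From those, U — 4 in total.
Nothing else is reachable above J; 4 in all.

4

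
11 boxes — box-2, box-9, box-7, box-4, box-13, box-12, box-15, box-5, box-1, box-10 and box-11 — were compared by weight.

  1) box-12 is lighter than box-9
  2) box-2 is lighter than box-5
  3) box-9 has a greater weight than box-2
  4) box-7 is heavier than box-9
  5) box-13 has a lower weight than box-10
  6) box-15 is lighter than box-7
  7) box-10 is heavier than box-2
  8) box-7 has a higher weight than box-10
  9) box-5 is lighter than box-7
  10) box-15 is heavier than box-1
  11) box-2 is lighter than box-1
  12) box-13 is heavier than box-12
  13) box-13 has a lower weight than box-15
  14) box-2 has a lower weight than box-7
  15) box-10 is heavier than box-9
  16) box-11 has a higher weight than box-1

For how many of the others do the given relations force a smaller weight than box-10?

4

From box-10 the given relations immediately reach box-2, box-13, box-9.
From those, box-12 — 4 in total.
Nothing else is reachable below box-10; 4 in all.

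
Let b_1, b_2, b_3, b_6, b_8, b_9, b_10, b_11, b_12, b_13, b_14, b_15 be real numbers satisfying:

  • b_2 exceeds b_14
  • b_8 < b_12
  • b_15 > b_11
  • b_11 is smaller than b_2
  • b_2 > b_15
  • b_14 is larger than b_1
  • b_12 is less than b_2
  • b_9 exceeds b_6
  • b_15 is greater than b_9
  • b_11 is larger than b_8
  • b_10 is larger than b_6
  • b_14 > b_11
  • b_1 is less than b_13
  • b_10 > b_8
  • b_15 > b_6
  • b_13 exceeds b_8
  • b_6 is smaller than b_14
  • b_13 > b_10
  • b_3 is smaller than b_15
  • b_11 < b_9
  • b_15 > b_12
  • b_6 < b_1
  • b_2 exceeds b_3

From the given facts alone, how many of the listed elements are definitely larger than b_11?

4

From b_11 the given relations immediately reach b_9, b_15, b_14, b_2.
Nothing else is reachable above b_11; 4 in all.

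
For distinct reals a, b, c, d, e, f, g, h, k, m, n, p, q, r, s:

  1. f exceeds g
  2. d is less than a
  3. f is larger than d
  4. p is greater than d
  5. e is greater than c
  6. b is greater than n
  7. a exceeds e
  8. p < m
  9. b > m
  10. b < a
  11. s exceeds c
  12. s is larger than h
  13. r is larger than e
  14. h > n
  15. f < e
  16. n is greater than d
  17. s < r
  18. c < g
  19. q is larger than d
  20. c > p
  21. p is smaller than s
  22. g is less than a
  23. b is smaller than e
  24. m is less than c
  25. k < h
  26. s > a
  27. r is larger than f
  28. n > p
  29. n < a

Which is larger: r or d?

The relevant relations are d < p; p < m; m < c; c < g; g < f; f < e; e < a; a < s; s < r.
Together: d < p < m < c < g < f < e < a < s < r.
So d < r; r is the larger of the two.

r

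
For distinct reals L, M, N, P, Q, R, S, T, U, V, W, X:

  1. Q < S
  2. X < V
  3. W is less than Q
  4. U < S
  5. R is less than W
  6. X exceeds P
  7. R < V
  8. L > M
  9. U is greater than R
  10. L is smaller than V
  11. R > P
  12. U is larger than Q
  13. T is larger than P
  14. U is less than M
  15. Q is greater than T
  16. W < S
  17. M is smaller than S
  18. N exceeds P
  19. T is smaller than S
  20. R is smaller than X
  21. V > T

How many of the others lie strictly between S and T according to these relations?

3

The relations place T below S. An element lies strictly between them when it is forced above T and also forced below S.
Above T: {Q, U, M, L, V}. Below S: {P, R, W, Q, U, M}.
Intersection: {Q, U, M} — 3.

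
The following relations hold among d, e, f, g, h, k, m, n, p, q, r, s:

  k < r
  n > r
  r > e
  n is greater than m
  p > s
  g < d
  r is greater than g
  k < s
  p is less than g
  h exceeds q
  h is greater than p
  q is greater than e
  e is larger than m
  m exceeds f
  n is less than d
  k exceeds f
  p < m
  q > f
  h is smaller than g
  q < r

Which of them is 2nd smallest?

Piecing the relations together gives one ordering: f < k < s < p < m < e < q < h < g < r < n < d.
Counting 2 from the smallest end gives k.

k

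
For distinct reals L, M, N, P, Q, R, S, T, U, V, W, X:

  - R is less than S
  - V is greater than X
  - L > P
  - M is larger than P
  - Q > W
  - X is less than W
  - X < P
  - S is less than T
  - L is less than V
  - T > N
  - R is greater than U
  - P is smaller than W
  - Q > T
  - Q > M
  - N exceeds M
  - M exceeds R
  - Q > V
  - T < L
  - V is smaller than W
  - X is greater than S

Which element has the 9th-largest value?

X

Piecing the relations together gives one ordering: U < R < S < X < P < M < N < T < L < V < W < Q.
The 9th largest is X.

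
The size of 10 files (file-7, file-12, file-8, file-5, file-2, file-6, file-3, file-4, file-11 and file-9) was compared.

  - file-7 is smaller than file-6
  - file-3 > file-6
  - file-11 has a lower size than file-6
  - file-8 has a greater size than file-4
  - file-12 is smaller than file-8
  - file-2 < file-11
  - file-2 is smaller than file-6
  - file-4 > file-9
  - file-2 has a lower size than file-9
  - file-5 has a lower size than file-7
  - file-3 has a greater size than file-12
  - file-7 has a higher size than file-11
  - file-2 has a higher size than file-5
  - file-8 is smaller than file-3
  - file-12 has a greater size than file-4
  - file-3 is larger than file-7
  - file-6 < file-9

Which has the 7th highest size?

file-7

The consecutive relations fix a unique order: file-5 < file-2 < file-11 < file-7 < file-6 < file-9 < file-4 < file-12 < file-8 < file-3.
The 7th largest is file-7.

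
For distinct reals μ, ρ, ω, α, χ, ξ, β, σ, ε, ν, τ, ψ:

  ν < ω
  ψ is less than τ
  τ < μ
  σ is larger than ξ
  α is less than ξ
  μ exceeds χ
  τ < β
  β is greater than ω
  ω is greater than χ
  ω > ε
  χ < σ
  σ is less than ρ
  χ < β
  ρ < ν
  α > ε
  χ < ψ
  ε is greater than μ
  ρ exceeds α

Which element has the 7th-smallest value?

The consecutive relations fix a unique order: χ < ψ < τ < μ < ε < α < ξ < σ < ρ < ν < ω < β.
Counting 7 from the smallest end gives ξ.

ξ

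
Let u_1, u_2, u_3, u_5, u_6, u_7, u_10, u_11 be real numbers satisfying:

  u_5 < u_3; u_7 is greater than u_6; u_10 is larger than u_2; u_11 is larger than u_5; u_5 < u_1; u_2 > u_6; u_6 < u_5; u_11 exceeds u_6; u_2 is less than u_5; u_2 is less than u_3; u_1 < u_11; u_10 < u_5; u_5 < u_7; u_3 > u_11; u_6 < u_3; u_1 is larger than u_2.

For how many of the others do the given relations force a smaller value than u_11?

5

Directly below u_11: u_6, u_5, u_1.
One step further: u_2, u_10 (5 so far).
Nothing else is reachable below u_11; 5 in all.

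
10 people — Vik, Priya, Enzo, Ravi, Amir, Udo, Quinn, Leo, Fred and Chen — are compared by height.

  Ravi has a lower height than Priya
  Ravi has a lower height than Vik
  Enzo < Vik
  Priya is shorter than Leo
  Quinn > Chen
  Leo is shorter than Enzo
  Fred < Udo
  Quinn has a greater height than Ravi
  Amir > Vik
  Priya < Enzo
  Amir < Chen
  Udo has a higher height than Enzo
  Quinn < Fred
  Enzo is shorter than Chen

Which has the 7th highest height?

Chaining the given pairs: Ravi < Priya < Leo < Enzo < Vik < Amir < Chen < Quinn < Fred < Udo.
The 7th largest is Enzo.

Enzo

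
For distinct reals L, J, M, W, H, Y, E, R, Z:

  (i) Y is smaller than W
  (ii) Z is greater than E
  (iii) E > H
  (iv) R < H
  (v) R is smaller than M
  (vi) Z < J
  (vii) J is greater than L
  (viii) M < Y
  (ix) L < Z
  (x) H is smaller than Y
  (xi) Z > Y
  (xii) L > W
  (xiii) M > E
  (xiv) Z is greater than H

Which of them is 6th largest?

M

Piecing the relations together gives one ordering: R < H < E < M < Y < W < L < Z < J.
The 6th largest is M.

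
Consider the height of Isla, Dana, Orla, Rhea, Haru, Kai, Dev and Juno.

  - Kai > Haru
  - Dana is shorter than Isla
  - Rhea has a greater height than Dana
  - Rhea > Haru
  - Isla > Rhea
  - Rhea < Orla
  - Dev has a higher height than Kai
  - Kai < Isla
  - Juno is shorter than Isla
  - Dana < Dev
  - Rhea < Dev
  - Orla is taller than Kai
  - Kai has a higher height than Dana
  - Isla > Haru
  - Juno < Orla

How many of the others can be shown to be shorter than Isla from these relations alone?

From Isla the given relations immediately reach Dana, Juno, Haru, Rhea, Kai.
Nothing else is reachable below Isla; 5 in all.

5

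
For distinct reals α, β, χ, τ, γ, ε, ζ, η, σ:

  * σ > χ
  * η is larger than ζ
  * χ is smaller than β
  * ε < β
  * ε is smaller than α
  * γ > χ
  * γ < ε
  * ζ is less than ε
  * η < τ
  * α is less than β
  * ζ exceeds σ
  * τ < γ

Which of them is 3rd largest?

ε

Piecing the relations together gives one ordering: χ < σ < ζ < η < τ < γ < ε < α < β.
Counting 3 from the largest end gives ε.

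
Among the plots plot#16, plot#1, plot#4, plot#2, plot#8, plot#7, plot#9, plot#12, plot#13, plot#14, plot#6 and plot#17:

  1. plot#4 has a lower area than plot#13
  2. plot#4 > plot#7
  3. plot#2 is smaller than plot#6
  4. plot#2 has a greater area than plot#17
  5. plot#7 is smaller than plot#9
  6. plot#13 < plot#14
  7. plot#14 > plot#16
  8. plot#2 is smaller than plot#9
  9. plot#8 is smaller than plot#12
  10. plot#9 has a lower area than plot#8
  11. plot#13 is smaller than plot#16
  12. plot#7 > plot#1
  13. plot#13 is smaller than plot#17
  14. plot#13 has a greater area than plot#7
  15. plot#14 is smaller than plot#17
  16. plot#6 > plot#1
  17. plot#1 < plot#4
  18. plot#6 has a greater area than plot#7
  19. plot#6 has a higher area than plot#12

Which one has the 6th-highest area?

plot#17

Piecing the relations together gives one ordering: plot#1 < plot#7 < plot#4 < plot#13 < plot#16 < plot#14 < plot#17 < plot#2 < plot#9 < plot#8 < plot#12 < plot#6.
The 6th largest is plot#17.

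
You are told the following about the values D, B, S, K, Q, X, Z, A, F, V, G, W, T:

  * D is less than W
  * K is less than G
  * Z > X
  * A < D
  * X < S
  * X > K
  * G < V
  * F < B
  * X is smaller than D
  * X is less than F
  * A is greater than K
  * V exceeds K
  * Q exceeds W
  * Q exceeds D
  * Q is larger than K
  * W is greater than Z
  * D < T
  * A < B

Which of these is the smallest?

K

G is not least since K < G; X is not least since K < X; S is not least since X < S; F is not least since X < F; A is not least since K < A; D is not least since X < D; Z is not least since X < Z; W is not least since D < W; Q is not least since K < Q; T is not least since D < T; V is not least since G < V; B is not least since F < B.
Only K has nothing below it, so K is the smallest.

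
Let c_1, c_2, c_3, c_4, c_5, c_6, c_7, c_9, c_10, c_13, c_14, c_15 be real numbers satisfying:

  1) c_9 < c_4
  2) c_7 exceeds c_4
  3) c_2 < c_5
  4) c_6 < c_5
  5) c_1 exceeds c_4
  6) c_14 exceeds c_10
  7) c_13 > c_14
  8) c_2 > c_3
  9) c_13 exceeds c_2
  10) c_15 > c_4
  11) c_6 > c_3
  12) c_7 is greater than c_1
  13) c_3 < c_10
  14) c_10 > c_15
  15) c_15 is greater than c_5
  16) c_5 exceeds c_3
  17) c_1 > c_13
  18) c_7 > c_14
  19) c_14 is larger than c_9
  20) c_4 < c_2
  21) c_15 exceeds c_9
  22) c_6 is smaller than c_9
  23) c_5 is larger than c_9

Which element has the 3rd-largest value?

c_13

The consecutive relations fix a unique order: c_3 < c_6 < c_9 < c_4 < c_2 < c_5 < c_15 < c_10 < c_14 < c_13 < c_1 < c_7.
The 3rd largest is c_13.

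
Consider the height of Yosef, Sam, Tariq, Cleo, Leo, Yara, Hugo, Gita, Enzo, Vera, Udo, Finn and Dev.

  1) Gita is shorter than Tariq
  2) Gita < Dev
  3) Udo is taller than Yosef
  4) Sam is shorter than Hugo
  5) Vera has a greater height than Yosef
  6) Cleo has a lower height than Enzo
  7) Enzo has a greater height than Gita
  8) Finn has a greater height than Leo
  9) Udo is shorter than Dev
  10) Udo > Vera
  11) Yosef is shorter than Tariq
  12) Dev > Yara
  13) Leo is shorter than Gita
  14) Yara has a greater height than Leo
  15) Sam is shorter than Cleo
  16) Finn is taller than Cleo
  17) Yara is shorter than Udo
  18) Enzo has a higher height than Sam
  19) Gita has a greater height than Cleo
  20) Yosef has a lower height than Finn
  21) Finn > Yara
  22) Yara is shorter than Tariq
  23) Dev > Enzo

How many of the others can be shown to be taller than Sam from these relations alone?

7

Directly above Sam: Cleo, Hugo, Enzo.
One step further: Finn, Gita, Dev (6 so far).
One step further: Tariq (7 so far).
Nothing else is reachable above Sam; 7 in all.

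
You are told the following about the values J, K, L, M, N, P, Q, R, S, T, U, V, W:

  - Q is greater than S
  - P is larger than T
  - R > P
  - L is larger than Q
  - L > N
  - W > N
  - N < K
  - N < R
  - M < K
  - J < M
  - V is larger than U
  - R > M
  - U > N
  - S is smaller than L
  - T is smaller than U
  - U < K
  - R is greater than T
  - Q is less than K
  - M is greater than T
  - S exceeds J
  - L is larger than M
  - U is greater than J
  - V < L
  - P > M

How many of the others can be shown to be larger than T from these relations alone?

Directly above T: U, M, P, R.
One step further: V, K, L (7 so far).
Nothing else is reachable above T; 7 in all.

7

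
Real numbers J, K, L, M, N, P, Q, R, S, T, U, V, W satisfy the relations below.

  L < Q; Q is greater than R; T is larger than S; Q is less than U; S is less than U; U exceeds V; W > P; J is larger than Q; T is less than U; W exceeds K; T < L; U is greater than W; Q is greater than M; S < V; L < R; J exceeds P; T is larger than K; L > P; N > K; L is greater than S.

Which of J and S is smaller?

Following the relations from S: S < T < L < R < Q < J.
So S < J; S is the smaller of the two.

S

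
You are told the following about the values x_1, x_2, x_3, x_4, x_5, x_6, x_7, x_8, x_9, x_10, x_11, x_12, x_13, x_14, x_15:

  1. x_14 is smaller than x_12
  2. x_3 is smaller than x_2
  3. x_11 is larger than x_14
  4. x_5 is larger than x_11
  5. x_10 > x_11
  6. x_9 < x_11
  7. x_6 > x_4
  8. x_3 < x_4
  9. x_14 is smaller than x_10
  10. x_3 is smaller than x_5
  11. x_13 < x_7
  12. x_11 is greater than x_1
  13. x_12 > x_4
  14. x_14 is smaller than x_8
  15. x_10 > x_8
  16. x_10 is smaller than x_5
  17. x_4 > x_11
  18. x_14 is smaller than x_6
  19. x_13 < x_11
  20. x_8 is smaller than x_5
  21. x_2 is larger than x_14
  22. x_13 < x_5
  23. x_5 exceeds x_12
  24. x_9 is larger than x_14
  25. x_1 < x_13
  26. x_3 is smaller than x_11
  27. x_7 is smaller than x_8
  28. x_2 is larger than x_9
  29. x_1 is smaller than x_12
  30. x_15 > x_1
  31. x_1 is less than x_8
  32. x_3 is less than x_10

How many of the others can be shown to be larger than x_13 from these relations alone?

8

From x_13 the given relations immediately reach x_7, x_11, x_5.
From those, x_8, x_10, x_4 — 6 in total.
From those, x_12, x_6 — 8 in total.
No other element is forced above x_13 by the given relations, so the count is 8.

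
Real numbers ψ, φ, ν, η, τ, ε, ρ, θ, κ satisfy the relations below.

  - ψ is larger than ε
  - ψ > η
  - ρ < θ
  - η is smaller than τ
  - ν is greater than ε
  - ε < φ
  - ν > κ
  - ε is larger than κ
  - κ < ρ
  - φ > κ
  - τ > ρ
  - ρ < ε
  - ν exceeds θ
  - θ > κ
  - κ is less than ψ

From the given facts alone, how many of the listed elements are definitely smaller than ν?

The elements the relations force below ν are κ, ρ, ε, θ — no chain reaches any other.
That is 4.

4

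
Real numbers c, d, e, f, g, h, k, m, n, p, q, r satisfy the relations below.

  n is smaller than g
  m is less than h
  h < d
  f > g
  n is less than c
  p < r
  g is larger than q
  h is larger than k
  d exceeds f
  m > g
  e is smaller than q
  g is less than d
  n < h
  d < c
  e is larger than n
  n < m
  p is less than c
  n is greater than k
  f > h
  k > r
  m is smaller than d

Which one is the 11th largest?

Piecing the relations together gives one ordering: p < r < k < n < e < q < g < m < h < f < d < c.
The 11th largest is r.

r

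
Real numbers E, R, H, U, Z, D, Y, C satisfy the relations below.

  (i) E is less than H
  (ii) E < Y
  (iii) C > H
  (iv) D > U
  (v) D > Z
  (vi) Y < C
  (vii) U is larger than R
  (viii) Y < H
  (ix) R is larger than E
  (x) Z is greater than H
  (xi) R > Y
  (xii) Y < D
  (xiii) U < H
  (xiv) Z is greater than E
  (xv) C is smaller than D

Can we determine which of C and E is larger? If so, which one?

C

The relevant relations are E < Y; Y < R; R < U; U < H; H < C.
Chaining these gives E < Y < R < U < H < C.
So C is larger.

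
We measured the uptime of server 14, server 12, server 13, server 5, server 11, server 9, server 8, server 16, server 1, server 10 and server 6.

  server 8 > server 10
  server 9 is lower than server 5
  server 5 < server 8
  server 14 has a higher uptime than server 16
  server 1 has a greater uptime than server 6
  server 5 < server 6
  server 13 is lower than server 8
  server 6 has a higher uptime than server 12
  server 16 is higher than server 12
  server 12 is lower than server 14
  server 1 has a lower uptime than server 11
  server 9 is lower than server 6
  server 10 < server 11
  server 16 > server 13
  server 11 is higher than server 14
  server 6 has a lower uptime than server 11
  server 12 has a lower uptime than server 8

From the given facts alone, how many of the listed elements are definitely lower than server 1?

4

Directly below server 1: server 6.
One step further: server 9, server 5, server 12 (4 so far).
Nothing else is reachable below server 1; 4 in all.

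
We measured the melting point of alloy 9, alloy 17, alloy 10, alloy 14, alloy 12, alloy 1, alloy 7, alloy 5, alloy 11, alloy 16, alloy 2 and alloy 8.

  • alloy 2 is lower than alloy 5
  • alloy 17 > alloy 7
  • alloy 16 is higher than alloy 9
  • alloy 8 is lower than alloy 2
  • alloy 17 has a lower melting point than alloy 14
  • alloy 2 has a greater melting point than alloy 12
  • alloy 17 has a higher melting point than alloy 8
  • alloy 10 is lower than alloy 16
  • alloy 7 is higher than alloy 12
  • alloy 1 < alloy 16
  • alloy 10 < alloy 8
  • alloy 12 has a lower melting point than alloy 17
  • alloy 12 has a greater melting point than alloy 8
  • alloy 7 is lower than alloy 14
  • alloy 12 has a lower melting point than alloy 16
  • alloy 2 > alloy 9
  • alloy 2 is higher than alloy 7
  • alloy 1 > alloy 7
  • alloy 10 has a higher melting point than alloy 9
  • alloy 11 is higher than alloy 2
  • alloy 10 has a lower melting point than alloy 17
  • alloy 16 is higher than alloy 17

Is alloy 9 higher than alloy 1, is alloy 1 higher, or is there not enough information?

alloy 1

alloy 9 < alloy 10 < alloy 8 < alloy 12 < alloy 7 < alloy 1, by transitivity through alloy 10, alloy 8, alloy 12, alloy 7.
So alloy 1 is higher.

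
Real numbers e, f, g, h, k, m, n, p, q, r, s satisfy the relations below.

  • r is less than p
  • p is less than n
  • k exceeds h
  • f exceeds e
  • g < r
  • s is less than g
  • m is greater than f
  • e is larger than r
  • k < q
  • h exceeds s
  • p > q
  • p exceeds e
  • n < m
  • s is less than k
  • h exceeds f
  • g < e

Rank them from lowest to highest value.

The consecutive links are each given: s < g; g < r; r < e; e < f; f < h; h < k; k < q; q < p; p < n; n < m.

s < g < r < e < f < h < k < q < p < n < m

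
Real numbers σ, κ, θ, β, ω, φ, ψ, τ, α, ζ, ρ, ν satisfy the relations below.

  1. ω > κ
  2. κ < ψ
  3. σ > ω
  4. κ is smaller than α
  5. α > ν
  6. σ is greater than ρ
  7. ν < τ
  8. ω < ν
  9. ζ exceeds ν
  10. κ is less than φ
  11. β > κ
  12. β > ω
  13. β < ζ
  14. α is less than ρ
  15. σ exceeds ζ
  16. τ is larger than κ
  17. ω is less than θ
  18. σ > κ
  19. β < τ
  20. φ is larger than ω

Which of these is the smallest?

Chaining upward from κ: directly above it, ω, β, τ, α, φ, σ, ψ; then ν, θ, ρ, ζ.
That covers every other element, and nothing is given below κ, so κ is the smallest.

κ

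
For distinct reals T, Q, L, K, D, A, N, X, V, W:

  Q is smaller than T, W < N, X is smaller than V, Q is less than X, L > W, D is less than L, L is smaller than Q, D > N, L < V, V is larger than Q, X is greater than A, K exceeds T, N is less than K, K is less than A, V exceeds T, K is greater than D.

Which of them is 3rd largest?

A

Piecing the relations together gives one ordering: W < N < D < L < Q < T < K < A < X < V.
The 3rd largest is A.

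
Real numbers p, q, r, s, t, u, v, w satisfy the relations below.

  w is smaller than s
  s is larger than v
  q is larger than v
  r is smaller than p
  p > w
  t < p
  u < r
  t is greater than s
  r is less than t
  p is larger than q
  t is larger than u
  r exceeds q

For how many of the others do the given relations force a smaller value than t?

From t the given relations immediately reach s, u, r.
From those, v, w, q — 6 in total.
Nothing else is reachable below t; 6 in all.

6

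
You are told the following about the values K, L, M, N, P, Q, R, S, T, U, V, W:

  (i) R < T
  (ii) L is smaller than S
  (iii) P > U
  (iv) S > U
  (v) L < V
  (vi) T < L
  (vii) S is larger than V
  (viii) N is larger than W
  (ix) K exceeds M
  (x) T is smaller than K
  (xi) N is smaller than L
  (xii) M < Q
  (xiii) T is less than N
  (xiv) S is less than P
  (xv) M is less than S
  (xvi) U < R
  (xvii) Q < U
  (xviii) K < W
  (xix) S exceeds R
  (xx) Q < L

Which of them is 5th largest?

N

The consecutive relations fix a unique order: M < Q < U < R < T < K < W < N < L < V < S < P.
The 5th largest is N.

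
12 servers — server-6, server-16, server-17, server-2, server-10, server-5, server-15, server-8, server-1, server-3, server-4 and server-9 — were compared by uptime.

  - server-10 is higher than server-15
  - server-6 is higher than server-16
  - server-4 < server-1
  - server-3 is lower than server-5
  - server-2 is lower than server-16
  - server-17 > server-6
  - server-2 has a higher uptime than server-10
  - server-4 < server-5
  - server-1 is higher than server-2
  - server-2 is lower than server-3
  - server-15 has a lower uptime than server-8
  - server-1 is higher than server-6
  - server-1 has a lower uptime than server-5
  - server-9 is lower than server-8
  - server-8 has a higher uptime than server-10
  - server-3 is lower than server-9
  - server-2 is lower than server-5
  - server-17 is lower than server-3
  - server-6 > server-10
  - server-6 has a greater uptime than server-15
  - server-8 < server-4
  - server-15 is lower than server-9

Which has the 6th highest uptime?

The consecutive relations fix a unique order: server-15 < server-10 < server-2 < server-16 < server-6 < server-17 < server-3 < server-9 < server-8 < server-4 < server-1 < server-5.
The 6th largest is server-3.

server-3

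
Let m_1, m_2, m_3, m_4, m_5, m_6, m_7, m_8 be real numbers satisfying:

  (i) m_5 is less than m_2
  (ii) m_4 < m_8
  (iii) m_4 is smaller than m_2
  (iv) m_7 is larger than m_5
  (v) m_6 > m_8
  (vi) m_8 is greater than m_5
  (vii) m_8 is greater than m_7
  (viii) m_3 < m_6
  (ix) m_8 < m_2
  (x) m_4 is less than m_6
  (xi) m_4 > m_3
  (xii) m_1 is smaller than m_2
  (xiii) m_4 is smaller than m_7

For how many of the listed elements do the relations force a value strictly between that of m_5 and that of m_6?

Chaining upward from m_5 reaches: m_7, m_8, m_2.
Chaining downward from m_6 reaches: m_3, m_4, m_7, m_8.
Strictly between m_5 and m_6 are those in both lists: m_7, m_8 — 2 elements.

2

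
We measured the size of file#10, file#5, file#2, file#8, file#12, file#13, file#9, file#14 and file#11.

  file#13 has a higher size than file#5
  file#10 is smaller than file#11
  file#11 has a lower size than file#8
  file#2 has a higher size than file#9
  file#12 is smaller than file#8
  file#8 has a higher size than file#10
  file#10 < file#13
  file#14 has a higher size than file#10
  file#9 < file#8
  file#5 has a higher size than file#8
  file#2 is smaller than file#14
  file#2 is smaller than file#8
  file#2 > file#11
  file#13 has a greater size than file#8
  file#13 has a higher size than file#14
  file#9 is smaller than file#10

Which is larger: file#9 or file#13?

Following the relations from file#9: file#9 < file#10 < file#11 < file#2 < file#14 < file#13.
So file#9 < file#13; file#13 is the larger of the two.

file#13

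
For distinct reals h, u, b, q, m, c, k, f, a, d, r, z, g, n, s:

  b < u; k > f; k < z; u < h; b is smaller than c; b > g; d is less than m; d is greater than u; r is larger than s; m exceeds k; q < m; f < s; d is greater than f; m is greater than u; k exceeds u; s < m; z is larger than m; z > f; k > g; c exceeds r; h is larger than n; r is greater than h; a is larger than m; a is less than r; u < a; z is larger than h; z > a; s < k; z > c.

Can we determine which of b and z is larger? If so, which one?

b < u and u < d give b < d.
Then d < m extends the chain to m.
Then m < a extends the chain to a.
Then a < r extends the chain to r.
Then r < c extends the chain to c.
With c < z: b < u < d < m < a < r < c < z.
So z is larger.

z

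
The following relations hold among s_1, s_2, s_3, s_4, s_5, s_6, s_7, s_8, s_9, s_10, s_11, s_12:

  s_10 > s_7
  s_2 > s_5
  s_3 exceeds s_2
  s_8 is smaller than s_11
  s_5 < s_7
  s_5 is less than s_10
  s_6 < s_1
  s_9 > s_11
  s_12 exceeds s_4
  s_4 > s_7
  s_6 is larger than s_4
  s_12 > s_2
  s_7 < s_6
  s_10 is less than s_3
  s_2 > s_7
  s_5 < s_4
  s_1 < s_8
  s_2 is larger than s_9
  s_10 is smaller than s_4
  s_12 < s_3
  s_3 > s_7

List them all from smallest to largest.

s_5 < s_7 < s_10 < s_4 < s_6 < s_1 < s_8 < s_11 < s_9 < s_2 < s_12 < s_3

The consecutive links are each given: s_5 < s_7; s_7 < s_10; s_10 < s_4; s_4 < s_6; s_6 < s_1; s_1 < s_8; s_8 < s_11; s_11 < s_9; s_9 < s_2; s_2 < s_12; s_12 < s_3.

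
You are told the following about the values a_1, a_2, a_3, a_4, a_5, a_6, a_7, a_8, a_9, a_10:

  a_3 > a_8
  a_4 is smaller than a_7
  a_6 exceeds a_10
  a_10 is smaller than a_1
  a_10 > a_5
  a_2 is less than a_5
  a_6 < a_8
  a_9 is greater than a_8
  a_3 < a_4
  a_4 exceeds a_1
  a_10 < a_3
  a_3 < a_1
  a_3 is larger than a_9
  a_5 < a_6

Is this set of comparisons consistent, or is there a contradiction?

The single ordering a_2 < a_5 < a_10 < a_6 < a_8 < a_9 < a_3 < a_1 < a_4 < a_7 satisfies every listed relation, so no contradiction arises.

consistent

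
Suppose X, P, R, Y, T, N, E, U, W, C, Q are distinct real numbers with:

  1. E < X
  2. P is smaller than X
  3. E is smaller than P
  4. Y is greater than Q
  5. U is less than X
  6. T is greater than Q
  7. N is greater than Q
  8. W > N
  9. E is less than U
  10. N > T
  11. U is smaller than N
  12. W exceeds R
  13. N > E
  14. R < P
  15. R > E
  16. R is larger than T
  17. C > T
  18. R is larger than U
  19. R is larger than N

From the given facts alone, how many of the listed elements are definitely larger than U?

Directly above U: N, R, X.
One step further: P, W (5 so far).
No other element is forced above U by the given relations, so the count is 5.

5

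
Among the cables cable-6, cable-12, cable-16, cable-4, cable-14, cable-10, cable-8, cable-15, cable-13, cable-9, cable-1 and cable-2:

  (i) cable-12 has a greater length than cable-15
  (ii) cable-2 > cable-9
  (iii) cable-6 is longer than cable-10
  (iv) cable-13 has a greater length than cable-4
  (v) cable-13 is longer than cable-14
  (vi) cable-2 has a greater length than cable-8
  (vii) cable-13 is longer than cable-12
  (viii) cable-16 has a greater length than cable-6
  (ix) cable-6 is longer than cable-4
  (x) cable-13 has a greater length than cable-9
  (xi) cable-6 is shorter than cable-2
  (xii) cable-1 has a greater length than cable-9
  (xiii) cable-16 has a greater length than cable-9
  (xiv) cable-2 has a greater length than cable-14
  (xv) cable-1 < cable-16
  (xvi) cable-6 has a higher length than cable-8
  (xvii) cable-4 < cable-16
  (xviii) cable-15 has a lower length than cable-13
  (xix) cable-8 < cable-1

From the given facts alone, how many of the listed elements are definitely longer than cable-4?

4

The elements the relations force above cable-4 are cable-6, cable-13, cable-16, cable-2 — no chain reaches any other.
That is 4.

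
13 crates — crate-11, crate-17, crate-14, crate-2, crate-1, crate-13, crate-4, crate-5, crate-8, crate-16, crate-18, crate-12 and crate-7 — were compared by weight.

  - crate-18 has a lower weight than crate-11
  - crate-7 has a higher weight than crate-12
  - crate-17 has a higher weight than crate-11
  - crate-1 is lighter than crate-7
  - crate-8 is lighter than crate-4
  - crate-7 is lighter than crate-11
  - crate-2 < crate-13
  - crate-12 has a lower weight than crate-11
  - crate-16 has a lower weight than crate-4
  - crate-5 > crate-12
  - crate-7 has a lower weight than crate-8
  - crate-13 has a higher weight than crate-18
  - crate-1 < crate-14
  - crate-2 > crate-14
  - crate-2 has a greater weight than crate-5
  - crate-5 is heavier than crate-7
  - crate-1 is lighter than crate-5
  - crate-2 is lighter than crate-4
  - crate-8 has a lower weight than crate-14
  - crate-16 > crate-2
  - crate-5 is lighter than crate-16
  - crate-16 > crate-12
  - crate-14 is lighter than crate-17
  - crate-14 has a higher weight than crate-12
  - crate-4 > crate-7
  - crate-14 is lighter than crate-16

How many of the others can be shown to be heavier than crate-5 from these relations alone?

4

The elements the relations force above crate-5 are crate-2, crate-13, crate-16, crate-4 — no chain reaches any other.
That is 4.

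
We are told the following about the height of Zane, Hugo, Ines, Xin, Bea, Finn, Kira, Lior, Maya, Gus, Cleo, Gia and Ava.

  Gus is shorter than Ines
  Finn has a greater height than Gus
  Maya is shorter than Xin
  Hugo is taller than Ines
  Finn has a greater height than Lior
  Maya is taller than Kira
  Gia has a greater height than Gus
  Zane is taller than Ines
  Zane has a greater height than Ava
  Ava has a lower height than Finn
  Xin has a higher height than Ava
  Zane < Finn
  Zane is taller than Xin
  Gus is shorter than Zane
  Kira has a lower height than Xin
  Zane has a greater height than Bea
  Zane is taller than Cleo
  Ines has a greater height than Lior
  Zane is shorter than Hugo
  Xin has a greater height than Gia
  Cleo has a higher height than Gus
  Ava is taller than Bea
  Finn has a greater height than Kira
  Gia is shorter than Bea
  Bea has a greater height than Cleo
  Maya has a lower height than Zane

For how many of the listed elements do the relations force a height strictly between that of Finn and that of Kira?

3

The relations place Kira below Finn. An element lies strictly between them when it is forced above Kira and also forced below Finn.
Above Kira: {Maya, Xin, Zane, Hugo}. Below Finn: {Gus, Gia, Lior, Cleo, Bea, Maya, Ava, Ines, Xin, Zane}.
Intersection: {Maya, Xin, Zane} — 3.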